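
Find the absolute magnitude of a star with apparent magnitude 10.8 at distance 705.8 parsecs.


M = m - 5*log10(d) + 5 = 10.8 - 5*log10(705.8) + 5 = 1.5566

1.5566


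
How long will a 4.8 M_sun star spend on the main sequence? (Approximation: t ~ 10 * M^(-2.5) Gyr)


t = 10 * M^(-2.5) = 10 * 4.8^(-2.5) = 0.1981

0.1981 Gyr


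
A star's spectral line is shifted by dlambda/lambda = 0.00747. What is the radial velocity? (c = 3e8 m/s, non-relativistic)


v = (dlambda/lambda) * c = 0.00747 * 3e8 = 2.241e+06

2.241e+06 m/s


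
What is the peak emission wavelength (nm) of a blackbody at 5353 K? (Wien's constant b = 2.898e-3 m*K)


lam_max = b / T = 2.898e-3 / 5353 = 5.414e-07 m = 541.3787 nm

541.3787 nm


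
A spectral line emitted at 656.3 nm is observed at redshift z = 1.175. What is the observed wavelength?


lam_obs = lam_emit * (1 + z) = 656.3 * (1 + 1.175) = 1427.4525

1427.4525 nm


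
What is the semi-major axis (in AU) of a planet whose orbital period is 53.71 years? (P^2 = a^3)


a = P^(2/3) = 53.71^(2/3) = 14.2354

14.2354 AU


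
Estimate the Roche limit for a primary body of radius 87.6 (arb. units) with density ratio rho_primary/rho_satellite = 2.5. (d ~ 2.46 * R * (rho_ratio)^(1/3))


d_Roche = 2.46 * 87.6 * 2.5^(1/3) = 292.4731

292.4731


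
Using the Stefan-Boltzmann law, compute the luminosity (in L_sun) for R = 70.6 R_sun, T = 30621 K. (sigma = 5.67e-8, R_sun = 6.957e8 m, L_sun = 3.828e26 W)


R = 70.6 * 6.957e8 m = 4.911642e+10 m. L = 4*pi*R^2*sigma*T^4 = 4*pi*(4.911642e+10)^2 * 5.67e-8 * 30621^4 = 1.511206489e+33 W. L/L_sun = 1.511206489e+33 / 3.828e26 = 3.948e+06

3.948e+06 L_sun


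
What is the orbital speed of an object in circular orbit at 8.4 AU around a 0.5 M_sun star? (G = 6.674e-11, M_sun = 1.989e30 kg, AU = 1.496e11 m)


v = sqrt(GM/r) = sqrt(6.674e-11 * 9.945e+29 / 1.257e+12) = 7267.5839

7267.5839 m/s


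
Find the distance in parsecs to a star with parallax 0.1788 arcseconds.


d = 1/p = 1/0.1788 = 5.5928

5.5928 pc


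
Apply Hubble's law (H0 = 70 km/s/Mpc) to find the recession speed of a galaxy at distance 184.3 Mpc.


v = H0 * d = 70 * 184.3 = 12901.0

12901.0 km/s


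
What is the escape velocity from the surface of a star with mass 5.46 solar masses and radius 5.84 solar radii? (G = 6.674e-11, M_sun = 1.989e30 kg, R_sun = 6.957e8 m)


M = 5.46 * 1.989e30 kg = 1.085994e+31 kg; R = 5.84 * 6.957e8 m = 4.062888e+09 m. v_esc = sqrt(2GM/R) = sqrt(2 * 6.674e-11 * 1.085994e+31 / 4.062888e+09) = 597316.3281

597316.3281 m/s


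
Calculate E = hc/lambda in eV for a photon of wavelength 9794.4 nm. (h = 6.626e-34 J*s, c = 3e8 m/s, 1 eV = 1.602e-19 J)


E = hc/lambda = 6.626e-34 * 3e8 / 9.794e-06 = 2.030e-20 J = 0.1267 eV

0.1267 eV


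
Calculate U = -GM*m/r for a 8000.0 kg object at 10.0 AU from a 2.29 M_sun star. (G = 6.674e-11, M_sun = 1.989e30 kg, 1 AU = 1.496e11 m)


M = 2.29 * 1.989e30 kg = 4.55481e+30 kg; r = 10.0 AU * 1.496e11 m/AU = 1.496e+12 m. U = -GM*m/r = -(6.674e-11 * 4.55481e+30 * 8000.0) / 1.496e+12 = -1.626e+12

-1.626e+12 J


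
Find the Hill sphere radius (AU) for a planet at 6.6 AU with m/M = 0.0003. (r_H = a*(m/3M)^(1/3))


r_H = a * (m/3M)^(1/3) = 6.6 * (0.0003/3)^(1/3) = 0.3063

0.3063 AU


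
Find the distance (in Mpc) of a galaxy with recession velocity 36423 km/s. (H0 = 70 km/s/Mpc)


d = v / H0 = 36423 / 70 = 520.3286

520.3286 Mpc


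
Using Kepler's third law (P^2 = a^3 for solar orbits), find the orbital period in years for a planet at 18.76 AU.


P = a^(3/2) = 18.76^1.5 = 81.2548

81.2548 years


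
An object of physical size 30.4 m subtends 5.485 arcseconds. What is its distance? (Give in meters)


D = size / theta_rad, theta_rad = 5.485 * pi/(180*3600) = 2.659e-05, D = 1.143e+06

1.143e+06 m


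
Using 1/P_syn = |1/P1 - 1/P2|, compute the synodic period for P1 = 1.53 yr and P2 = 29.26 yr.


1/P_syn = |1/P1 - 1/P2| = |1/1.53 - 1/29.26| => P_syn = 1.6144

1.6144 years


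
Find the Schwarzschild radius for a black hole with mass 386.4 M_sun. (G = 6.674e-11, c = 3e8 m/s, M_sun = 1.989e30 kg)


M = 386.4 * 1.989e30 kg = 7.685496e+32 kg. rs = 2GM/c^2 = 2 * 6.674e-11 * 7.685496e+32 / (3e8)^2 = 1.140e+06

1.140e+06 m


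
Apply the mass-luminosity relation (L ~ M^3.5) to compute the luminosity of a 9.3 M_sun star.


L/L_sun = (M/M_sun)^3.5 = 9.3^3.5 = 2452.9592

2452.9592 L_sun


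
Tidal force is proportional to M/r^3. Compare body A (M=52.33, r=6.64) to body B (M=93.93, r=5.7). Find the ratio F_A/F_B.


Ratio = (M1/r1^3) / (M2/r2^3) = (52.33/6.64^3) / (93.93/5.7^3) = 0.3524

0.3524


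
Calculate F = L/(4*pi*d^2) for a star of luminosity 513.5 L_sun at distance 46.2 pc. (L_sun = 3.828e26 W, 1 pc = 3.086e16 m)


F = L / (4*pi*d^2) = 1.966e+29 / (4*pi*(1.426e+18)^2) = 7.695e-09

7.695e-09 W/m^2


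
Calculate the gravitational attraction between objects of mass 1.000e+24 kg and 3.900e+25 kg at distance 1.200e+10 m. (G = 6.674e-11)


F = G*m1*m2/r^2 = 6.674e-11 * 1.000e+24 * 3.900e+25 / (1.200e+10)^2 = 6.674e-11 * 3.900e+49 / 1.440e+20 = 1.808e+19

1.808e+19 N


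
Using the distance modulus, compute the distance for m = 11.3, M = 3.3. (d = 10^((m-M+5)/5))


d = 10^((m - M + 5)/5) = 10^((11.3 - 3.3 + 5)/5) = 398.1072

398.1072 pc


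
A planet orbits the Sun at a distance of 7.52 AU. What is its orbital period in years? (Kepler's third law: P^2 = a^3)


P = a^(3/2) = 7.52^1.5 = 20.6218

20.6218 years


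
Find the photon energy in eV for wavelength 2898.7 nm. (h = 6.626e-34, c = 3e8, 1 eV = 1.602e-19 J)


E = hc/lambda = 6.626e-34 * 3e8 / 2.899e-06 = 6.858e-20 J = 0.4281 eV

0.4281 eV


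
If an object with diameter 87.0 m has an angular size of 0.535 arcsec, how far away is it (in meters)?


D = size / theta_rad, theta_rad = 0.535 * pi/(180*3600) = 2.594e-06, D = 3.354e+07

3.354e+07 m


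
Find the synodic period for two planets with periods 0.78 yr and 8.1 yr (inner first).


1/P_syn = |1/P1 - 1/P2| = |1/0.78 - 1/8.1| => P_syn = 0.8631

0.8631 years


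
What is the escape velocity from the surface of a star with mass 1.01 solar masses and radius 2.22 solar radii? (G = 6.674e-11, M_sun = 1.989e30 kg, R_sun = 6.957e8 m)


M = 1.01 * 1.989e30 kg = 2.00889e+30 kg; R = 2.22 * 6.957e8 m = 1.544454e+09 m. v_esc = sqrt(2GM/R) = sqrt(2 * 6.674e-11 * 2.00889e+30 / 1.544454e+09) = 416676.194

416676.194 m/s


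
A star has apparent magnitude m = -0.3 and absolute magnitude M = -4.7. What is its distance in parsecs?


d = 10^((m - M + 5)/5) = 10^((-0.3 - -4.7 + 5)/5) = 75.8578

75.8578 pc


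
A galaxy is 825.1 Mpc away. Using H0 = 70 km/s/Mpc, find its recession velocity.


v = H0 * d = 70 * 825.1 = 57757.0

57757.0 km/s


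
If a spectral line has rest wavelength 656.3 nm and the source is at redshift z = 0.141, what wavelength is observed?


lam_obs = lam_emit * (1 + z) = 656.3 * (1 + 0.141) = 748.8383

748.8383 nm


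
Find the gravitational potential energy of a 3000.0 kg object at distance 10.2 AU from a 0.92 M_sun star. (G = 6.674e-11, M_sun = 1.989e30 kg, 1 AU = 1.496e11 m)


M = 0.92 * 1.989e30 kg = 1.82988e+30 kg; r = 10.2 AU * 1.496e11 m/AU = 1.52592e+12 m. U = -GM*m/r = -(6.674e-11 * 1.82988e+30 * 3000.0) / 1.52592e+12 = -2.401e+11

-2.401e+11 J


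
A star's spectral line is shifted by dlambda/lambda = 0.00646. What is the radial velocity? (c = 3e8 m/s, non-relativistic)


v = (dlambda/lambda) * c = 0.00646 * 3e8 = 1.938e+06

1.938e+06 m/s


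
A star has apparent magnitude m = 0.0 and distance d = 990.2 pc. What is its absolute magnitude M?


M = m - 5*log10(d) + 5 = 0.0 - 5*log10(990.2) + 5 = -9.9786

-9.9786


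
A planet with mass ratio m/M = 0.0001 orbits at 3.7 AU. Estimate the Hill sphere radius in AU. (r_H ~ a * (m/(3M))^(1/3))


r_H = a * (m/3M)^(1/3) = 3.7 * (0.0001/3)^(1/3) = 0.1191

0.1191 AU


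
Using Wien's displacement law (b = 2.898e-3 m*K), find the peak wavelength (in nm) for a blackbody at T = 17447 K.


lam_max = b / T = 2.898e-3 / 17447 = 1.661e-07 m = 166.1031 nm

166.1031 nm


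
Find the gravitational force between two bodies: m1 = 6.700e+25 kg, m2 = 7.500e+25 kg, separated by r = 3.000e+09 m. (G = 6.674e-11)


F = G*m1*m2/r^2 = 6.674e-11 * 6.700e+25 * 7.500e+25 / (3.000e+09)^2 = 6.674e-11 * 5.025e+51 / 9.000e+18 = 3.726e+22

3.726e+22 N


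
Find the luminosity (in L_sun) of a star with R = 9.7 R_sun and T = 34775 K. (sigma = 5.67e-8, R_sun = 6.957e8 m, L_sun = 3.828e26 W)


R = 9.7 * 6.957e8 m = 6.74829e+09 m. L = 4*pi*R^2*sigma*T^4 = 4*pi*(6.74829e+09)^2 * 5.67e-8 * 34775^4 = 4.745139153e+31 W. L/L_sun = 4.745139153e+31 / 3.828e26 = 123958.7031

123958.7031 L_sun


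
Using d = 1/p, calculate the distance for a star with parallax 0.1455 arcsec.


d = 1/p = 1/0.1455 = 6.8729

6.8729 pc


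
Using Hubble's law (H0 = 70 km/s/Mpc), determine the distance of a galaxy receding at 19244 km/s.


d = v / H0 = 19244 / 70 = 274.9143

274.9143 Mpc


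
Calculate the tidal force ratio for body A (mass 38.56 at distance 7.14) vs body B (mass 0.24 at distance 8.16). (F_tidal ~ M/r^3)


Ratio = (M1/r1^3) / (M2/r2^3) = (38.56/7.14^3) / (0.24/8.16^3) = 239.829

239.829


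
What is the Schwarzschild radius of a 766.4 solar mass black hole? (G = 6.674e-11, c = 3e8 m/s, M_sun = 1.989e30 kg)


M = 766.4 * 1.989e30 kg = 1.5243696e+33 kg. rs = 2GM/c^2 = 2 * 6.674e-11 * 1.5243696e+33 / (3e8)^2 = 2.261e+06

2.261e+06 m


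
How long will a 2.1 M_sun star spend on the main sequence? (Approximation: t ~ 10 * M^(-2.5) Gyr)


t = 10 * M^(-2.5) = 10 * 2.1^(-2.5) = 1.5648

1.5648 Gyr


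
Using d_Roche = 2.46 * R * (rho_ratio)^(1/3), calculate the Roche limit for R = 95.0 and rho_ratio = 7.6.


d_Roche = 2.46 * 95.0 * 7.6^(1/3) = 459.4764

459.4764


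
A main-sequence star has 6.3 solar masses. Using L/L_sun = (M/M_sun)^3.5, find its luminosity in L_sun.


L/L_sun = (M/M_sun)^3.5 = 6.3^3.5 = 627.613

627.613 L_sun


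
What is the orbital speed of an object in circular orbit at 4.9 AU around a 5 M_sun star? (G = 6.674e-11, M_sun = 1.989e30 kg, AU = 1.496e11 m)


v = sqrt(GM/r) = sqrt(6.674e-11 * 9.945e+30 / 7.330e+11) = 30090.6562

30090.6562 m/s


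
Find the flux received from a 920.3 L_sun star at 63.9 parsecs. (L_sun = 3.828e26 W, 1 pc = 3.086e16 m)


F = L / (4*pi*d^2) = 3.523e+29 / (4*pi*(1.972e+18)^2) = 7.209e-09

7.209e-09 W/m^2


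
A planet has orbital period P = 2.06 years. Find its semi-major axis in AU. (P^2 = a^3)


a = P^(2/3) = 2.06^(2/3) = 1.619

1.619 AU


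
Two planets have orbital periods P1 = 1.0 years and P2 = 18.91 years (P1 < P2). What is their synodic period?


1/P_syn = |1/P1 - 1/P2| = |1/1.0 - 1/18.91| => P_syn = 1.0558

1.0558 years


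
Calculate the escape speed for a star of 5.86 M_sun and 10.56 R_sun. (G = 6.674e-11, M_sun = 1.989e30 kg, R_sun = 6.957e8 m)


M = 5.86 * 1.989e30 kg = 1.165554e+31 kg; R = 10.56 * 6.957e8 m = 7.346592e+09 m. v_esc = sqrt(2GM/R) = sqrt(2 * 6.674e-11 * 1.165554e+31 / 7.346592e+09) = 460183.8125

460183.8125 m/s


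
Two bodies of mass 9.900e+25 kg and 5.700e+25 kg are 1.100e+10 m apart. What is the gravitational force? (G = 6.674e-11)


F = G*m1*m2/r^2 = 6.674e-11 * 9.900e+25 * 5.700e+25 / (1.100e+10)^2 = 6.674e-11 * 5.643e+51 / 1.210e+20 = 3.113e+21

3.113e+21 N


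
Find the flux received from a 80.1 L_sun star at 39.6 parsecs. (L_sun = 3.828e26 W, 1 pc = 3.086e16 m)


F = L / (4*pi*d^2) = 3.066e+28 / (4*pi*(1.222e+18)^2) = 1.634e-09

1.634e-09 W/m^2


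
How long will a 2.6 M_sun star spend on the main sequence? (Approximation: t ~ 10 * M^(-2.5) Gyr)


t = 10 * M^(-2.5) = 10 * 2.6^(-2.5) = 0.9174

0.9174 Gyr


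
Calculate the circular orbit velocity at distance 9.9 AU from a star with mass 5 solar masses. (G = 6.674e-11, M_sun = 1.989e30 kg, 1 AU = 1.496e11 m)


v = sqrt(GM/r) = sqrt(6.674e-11 * 9.945e+30 / 1.481e+12) = 21169.5731

21169.5731 m/s


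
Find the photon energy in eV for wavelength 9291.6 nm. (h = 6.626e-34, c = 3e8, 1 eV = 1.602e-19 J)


E = hc/lambda = 6.626e-34 * 3e8 / 9.292e-06 = 2.139e-20 J = 0.1335 eV

0.1335 eV


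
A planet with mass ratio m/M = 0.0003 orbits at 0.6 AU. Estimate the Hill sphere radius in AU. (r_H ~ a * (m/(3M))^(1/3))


r_H = a * (m/3M)^(1/3) = 0.6 * (0.0003/3)^(1/3) = 0.0278

0.0278 AU


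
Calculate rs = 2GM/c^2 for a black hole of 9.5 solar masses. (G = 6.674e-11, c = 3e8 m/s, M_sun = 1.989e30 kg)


M = 9.5 * 1.989e30 kg = 1.88955e+31 kg. rs = 2GM/c^2 = 2 * 6.674e-11 * 1.88955e+31 / (3e8)^2 = 28024.126

28024.126 m


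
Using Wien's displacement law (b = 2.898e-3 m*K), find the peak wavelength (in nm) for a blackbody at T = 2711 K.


lam_max = b / T = 2.898e-3 / 2711 = 1.069e-06 m = 1068.9782 nm

1068.9782 nm


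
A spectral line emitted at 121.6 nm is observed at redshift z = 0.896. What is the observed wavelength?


lam_obs = lam_emit * (1 + z) = 121.6 * (1 + 0.896) = 230.5536

230.5536 nm


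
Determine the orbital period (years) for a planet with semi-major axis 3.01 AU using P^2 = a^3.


P = a^(3/2) = 3.01^1.5 = 5.2222

5.2222 years


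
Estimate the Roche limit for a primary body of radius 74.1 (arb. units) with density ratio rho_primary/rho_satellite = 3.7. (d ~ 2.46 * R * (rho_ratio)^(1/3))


d_Roche = 2.46 * 74.1 * 3.7^(1/3) = 281.9382

281.9382


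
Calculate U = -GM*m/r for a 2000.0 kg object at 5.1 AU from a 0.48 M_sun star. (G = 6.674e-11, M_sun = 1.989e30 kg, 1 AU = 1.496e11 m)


M = 0.48 * 1.989e30 kg = 9.5472e+29 kg; r = 5.1 AU * 1.496e11 m/AU = 7.6296e+11 m. U = -GM*m/r = -(6.674e-11 * 9.5472e+29 * 2000.0) / 7.6296e+11 = -1.670e+11

-1.670e+11 J


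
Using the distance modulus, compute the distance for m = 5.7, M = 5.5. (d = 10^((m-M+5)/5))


d = 10^((m - M + 5)/5) = 10^((5.7 - 5.5 + 5)/5) = 10.9648

10.9648 pc


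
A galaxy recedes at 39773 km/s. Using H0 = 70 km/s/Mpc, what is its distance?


d = v / H0 = 39773 / 70 = 568.1857

568.1857 Mpc


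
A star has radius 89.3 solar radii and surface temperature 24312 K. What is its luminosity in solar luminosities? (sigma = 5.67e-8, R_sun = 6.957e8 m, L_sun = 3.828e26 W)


R = 89.3 * 6.957e8 m = 6.212601e+10 m. L = 4*pi*R^2*sigma*T^4 = 4*pi*(6.212601e+10)^2 * 5.67e-8 * 24312^4 = 9.60776995e+32 W. L/L_sun = 9.60776995e+32 / 3.828e26 = 2.510e+06

2.510e+06 L_sun


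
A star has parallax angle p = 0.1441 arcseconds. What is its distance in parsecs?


d = 1/p = 1/0.1441 = 6.9396

6.9396 pc


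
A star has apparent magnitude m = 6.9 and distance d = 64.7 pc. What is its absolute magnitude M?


M = m - 5*log10(d) + 5 = 6.9 - 5*log10(64.7) + 5 = 2.8455

2.8455


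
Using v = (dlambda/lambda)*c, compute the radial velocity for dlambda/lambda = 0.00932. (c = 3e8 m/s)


v = (dlambda/lambda) * c = 0.00932 * 3e8 = 2.796e+06

2.796e+06 m/s


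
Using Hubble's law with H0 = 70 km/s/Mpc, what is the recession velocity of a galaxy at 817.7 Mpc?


v = H0 * d = 70 * 817.7 = 57239.0

57239.0 km/s


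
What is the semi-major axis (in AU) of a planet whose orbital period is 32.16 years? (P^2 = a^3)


a = P^(2/3) = 32.16^(2/3) = 10.1129

10.1129 AU


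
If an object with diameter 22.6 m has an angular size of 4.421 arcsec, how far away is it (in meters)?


D = size / theta_rad, theta_rad = 4.421 * pi/(180*3600) = 2.143e-05, D = 1.054e+06

1.054e+06 m


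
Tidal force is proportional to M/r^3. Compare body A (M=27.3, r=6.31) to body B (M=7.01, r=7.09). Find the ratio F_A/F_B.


Ratio = (M1/r1^3) / (M2/r2^3) = (27.3/6.31^3) / (7.01/7.09^3) = 5.5245

5.5245


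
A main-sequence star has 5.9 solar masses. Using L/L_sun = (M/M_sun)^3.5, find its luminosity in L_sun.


L/L_sun = (M/M_sun)^3.5 = 5.9^3.5 = 498.8639

498.8639 L_sun


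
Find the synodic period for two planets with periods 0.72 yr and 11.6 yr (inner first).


1/P_syn = |1/P1 - 1/P2| = |1/0.72 - 1/11.6| => P_syn = 0.7676

0.7676 years


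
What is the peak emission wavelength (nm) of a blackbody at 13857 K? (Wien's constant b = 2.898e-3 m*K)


lam_max = b / T = 2.898e-3 / 13857 = 2.091e-07 m = 209.1362 nm

209.1362 nm


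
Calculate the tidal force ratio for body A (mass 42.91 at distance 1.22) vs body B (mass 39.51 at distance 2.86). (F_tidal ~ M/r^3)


Ratio = (M1/r1^3) / (M2/r2^3) = (42.91/1.22^3) / (39.51/2.86^3) = 13.9917

13.9917


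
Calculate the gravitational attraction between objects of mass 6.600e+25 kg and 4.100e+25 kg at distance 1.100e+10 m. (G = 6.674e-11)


F = G*m1*m2/r^2 = 6.674e-11 * 6.600e+25 * 4.100e+25 / (1.100e+10)^2 = 6.674e-11 * 2.706e+51 / 1.210e+20 = 1.493e+21

1.493e+21 N


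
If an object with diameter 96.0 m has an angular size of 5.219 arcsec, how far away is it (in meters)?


D = size / theta_rad, theta_rad = 5.219 * pi/(180*3600) = 2.530e-05, D = 3.794e+06

3.794e+06 m


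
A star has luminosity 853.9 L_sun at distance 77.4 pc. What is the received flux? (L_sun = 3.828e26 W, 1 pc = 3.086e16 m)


F = L / (4*pi*d^2) = 3.269e+29 / (4*pi*(2.389e+18)^2) = 4.559e-09

4.559e-09 W/m^2


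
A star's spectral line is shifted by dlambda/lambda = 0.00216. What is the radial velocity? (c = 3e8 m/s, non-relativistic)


v = (dlambda/lambda) * c = 0.00216 * 3e8 = 648000.0

648000.0 m/s


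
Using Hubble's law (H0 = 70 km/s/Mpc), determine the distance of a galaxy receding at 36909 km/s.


d = v / H0 = 36909 / 70 = 527.2714

527.2714 Mpc


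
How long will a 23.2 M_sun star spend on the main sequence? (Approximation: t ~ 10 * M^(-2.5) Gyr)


t = 10 * M^(-2.5) = 10 * 23.2^(-2.5) = 0.0039

0.0039 Gyr


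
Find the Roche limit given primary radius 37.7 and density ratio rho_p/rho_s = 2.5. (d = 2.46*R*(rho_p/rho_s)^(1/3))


d_Roche = 2.46 * 37.7 * 2.5^(1/3) = 125.8703

125.8703


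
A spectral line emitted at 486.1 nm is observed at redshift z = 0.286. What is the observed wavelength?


lam_obs = lam_emit * (1 + z) = 486.1 * (1 + 0.286) = 625.1246

625.1246 nm


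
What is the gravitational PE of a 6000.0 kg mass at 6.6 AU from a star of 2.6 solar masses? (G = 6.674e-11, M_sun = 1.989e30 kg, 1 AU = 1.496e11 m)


M = 2.6 * 1.989e30 kg = 5.1714e+30 kg; r = 6.6 AU * 1.496e11 m/AU = 9.8736e+11 m. U = -GM*m/r = -(6.674e-11 * 5.1714e+30 * 6000.0) / 9.8736e+11 = -2.097e+12

-2.097e+12 J


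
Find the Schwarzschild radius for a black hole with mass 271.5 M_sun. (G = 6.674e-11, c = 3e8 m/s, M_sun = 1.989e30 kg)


M = 271.5 * 1.989e30 kg = 5.400135e+32 kg. rs = 2GM/c^2 = 2 * 6.674e-11 * 5.400135e+32 / (3e8)^2 = 800900.022

800900.022 m


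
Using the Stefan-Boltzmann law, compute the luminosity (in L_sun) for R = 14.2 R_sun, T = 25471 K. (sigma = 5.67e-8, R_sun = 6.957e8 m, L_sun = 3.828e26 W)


R = 14.2 * 6.957e8 m = 9.87894e+09 m. L = 4*pi*R^2*sigma*T^4 = 4*pi*(9.87894e+09)^2 * 5.67e-8 * 25471^4 = 2.9268307e+31 W. L/L_sun = 2.9268307e+31 / 3.828e26 = 76458.4822

76458.4822 L_sun


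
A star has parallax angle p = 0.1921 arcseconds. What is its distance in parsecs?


d = 1/p = 1/0.1921 = 5.2056

5.2056 pc


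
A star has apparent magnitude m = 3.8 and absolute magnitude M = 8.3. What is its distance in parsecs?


d = 10^((m - M + 5)/5) = 10^((3.8 - 8.3 + 5)/5) = 1.2589

1.2589 pc


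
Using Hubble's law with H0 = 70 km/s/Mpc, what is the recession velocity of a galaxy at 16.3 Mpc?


v = H0 * d = 70 * 16.3 = 1141.0

1141.0 km/s


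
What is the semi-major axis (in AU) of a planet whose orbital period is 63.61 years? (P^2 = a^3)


a = P^(2/3) = 63.61^(2/3) = 15.9349

15.9349 AU


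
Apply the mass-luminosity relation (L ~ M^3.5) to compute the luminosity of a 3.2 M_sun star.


L/L_sun = (M/M_sun)^3.5 = 3.2^3.5 = 58.6172

58.6172 L_sun


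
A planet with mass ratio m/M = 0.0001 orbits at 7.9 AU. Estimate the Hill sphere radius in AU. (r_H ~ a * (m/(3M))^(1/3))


r_H = a * (m/3M)^(1/3) = 7.9 * (0.0001/3)^(1/3) = 0.2542

0.2542 AU


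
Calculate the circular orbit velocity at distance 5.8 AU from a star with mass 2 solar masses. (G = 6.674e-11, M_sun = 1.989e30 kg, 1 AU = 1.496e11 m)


v = sqrt(GM/r) = sqrt(6.674e-11 * 3.978e+30 / 8.677e+11) = 17492.2509

17492.2509 m/s


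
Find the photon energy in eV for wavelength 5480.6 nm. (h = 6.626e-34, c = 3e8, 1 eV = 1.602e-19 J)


E = hc/lambda = 6.626e-34 * 3e8 / 5.481e-06 = 3.627e-20 J = 0.2264 eV

0.2264 eV


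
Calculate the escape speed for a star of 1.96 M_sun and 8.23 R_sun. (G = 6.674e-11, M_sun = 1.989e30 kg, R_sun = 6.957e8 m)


M = 1.96 * 1.989e30 kg = 3.89844e+30 kg; R = 8.23 * 6.957e8 m = 5.725611e+09 m. v_esc = sqrt(2GM/R) = sqrt(2 * 6.674e-11 * 3.89844e+30 / 5.725611e+09) = 301468.9629

301468.9629 m/s


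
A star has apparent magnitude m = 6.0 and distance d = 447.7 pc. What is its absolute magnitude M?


M = m - 5*log10(d) + 5 = 6.0 - 5*log10(447.7) + 5 = -2.2549

-2.2549


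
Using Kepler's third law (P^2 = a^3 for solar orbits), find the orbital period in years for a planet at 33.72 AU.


P = a^(3/2) = 33.72^1.5 = 195.8084

195.8084 years


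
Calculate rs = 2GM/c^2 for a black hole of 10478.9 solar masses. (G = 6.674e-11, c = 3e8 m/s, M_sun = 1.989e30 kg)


M = 10478.9 * 1.989e30 kg = 2.08425321e+34 kg. rs = 2GM/c^2 = 2 * 6.674e-11 * 2.08425321e+34 / (3e8)^2 = 3.091e+07

3.091e+07 m


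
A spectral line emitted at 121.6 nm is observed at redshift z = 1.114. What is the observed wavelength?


lam_obs = lam_emit * (1 + z) = 121.6 * (1 + 1.114) = 257.0624

257.0624 nm


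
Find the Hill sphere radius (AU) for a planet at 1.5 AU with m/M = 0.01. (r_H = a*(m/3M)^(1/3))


r_H = a * (m/3M)^(1/3) = 1.5 * (0.01/3)^(1/3) = 0.2241

0.2241 AU


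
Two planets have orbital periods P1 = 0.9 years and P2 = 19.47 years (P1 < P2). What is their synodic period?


1/P_syn = |1/P1 - 1/P2| = |1/0.9 - 1/19.47| => P_syn = 0.9436

0.9436 years


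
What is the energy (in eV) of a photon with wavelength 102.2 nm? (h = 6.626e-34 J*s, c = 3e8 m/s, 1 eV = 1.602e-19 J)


E = hc/lambda = 6.626e-34 * 3e8 / 1.022e-07 = 1.945e-18 J = 12.1411 eV

12.1411 eV


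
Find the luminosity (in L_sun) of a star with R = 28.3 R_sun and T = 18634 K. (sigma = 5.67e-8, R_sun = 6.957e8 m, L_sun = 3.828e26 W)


R = 28.3 * 6.957e8 m = 1.968831e+10 m. L = 4*pi*R^2*sigma*T^4 = 4*pi*(1.968831e+10)^2 * 5.67e-8 * 18634^4 = 3.329922802e+31 W. L/L_sun = 3.329922802e+31 / 3.828e26 = 86988.5789

86988.5789 L_sun


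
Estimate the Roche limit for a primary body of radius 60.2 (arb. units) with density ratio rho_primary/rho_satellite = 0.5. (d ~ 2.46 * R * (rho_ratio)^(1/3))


d_Roche = 2.46 * 60.2 * 0.5^(1/3) = 117.5407

117.5407


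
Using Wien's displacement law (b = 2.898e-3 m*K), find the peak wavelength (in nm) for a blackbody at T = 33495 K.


lam_max = b / T = 2.898e-3 / 33495 = 8.652e-08 m = 86.5204 nm

86.5204 nm


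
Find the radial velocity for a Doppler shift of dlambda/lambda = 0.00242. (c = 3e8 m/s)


v = (dlambda/lambda) * c = 0.00242 * 3e8 = 726000.0

726000.0 m/s


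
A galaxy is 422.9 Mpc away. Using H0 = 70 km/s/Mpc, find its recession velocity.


v = H0 * d = 70 * 422.9 = 29603.0

29603.0 km/s


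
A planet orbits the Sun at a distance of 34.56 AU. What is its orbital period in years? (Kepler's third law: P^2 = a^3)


P = a^(3/2) = 34.56^1.5 = 203.1705

203.1705 years


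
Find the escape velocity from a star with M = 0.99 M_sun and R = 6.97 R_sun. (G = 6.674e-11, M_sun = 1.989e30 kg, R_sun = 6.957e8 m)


M = 0.99 * 1.989e30 kg = 1.96911e+30 kg; R = 6.97 * 6.957e8 m = 4.849029e+09 m. v_esc = sqrt(2GM/R) = sqrt(2 * 6.674e-11 * 1.96911e+30 / 4.849029e+09) = 232817.5406

232817.5406 m/s


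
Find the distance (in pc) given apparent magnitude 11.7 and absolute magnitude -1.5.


d = 10^((m - M + 5)/5) = 10^((11.7 - -1.5 + 5)/5) = 4365.1583

4365.1583 pc


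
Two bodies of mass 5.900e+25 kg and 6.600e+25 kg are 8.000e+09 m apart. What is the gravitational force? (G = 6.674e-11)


F = G*m1*m2/r^2 = 6.674e-11 * 5.900e+25 * 6.600e+25 / (8.000e+09)^2 = 6.674e-11 * 3.894e+51 / 6.400e+19 = 4.061e+21

4.061e+21 N


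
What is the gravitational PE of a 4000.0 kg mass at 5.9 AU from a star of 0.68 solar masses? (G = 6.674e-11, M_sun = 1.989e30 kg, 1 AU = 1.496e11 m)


M = 0.68 * 1.989e30 kg = 1.35252e+30 kg; r = 5.9 AU * 1.496e11 m/AU = 8.8264e+11 m. U = -GM*m/r = -(6.674e-11 * 1.35252e+30 * 4000.0) / 8.8264e+11 = -4.091e+11

-4.091e+11 J


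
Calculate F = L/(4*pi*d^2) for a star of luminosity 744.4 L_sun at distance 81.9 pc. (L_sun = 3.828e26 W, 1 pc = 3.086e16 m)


F = L / (4*pi*d^2) = 2.850e+29 / (4*pi*(2.527e+18)^2) = 3.550e-09

3.550e-09 W/m^2


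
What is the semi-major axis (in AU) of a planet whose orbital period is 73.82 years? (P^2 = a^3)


a = P^(2/3) = 73.82^(2/3) = 17.5974

17.5974 AU


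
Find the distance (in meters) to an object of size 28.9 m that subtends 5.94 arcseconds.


D = size / theta_rad, theta_rad = 5.94 * pi/(180*3600) = 2.880e-05, D = 1.004e+06

1.004e+06 m


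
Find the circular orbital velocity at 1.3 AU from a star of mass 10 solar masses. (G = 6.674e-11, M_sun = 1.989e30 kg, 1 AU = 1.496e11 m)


v = sqrt(GM/r) = sqrt(6.674e-11 * 1.989e+31 / 1.945e+11) = 82617.6847

82617.6847 m/s


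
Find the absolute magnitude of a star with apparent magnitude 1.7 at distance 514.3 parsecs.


M = m - 5*log10(d) + 5 = 1.7 - 5*log10(514.3) + 5 = -6.8561

-6.8561


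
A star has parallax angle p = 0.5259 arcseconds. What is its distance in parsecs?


d = 1/p = 1/0.5259 = 1.9015

1.9015 pc


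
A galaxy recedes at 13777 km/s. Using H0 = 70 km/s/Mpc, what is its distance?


d = v / H0 = 13777 / 70 = 196.8143

196.8143 Mpc


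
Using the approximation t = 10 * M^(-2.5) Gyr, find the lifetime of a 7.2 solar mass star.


t = 10 * M^(-2.5) = 10 * 7.2^(-2.5) = 0.0719

0.0719 Gyr


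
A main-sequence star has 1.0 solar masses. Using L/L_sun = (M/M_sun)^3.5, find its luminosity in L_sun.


L/L_sun = (M/M_sun)^3.5 = 1.0^3.5 = 1.0

1.0 L_sun


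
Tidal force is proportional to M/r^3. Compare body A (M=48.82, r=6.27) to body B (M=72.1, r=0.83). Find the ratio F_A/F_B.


Ratio = (M1/r1^3) / (M2/r2^3) = (48.82/6.27^3) / (72.1/0.83^3) = 0.0016

0.0016


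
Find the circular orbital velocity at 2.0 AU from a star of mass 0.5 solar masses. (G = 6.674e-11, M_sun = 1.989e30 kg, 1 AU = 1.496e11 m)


v = sqrt(GM/r) = sqrt(6.674e-11 * 9.945e+29 / 2.992e+11) = 14894.1149

14894.1149 m/s


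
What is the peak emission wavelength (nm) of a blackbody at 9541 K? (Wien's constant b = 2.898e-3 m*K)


lam_max = b / T = 2.898e-3 / 9541 = 3.037e-07 m = 303.7417 nm

303.7417 nm


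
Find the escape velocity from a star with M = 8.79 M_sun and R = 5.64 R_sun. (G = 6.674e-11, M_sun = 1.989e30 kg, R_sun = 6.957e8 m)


M = 8.79 * 1.989e30 kg = 1.748331e+31 kg; R = 5.64 * 6.957e8 m = 3.923748e+09 m. v_esc = sqrt(2GM/R) = sqrt(2 * 6.674e-11 * 1.748331e+31 / 3.923748e+09) = 771204.1793

771204.1793 m/s


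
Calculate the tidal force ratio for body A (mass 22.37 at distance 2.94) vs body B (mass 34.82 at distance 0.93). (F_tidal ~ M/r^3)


Ratio = (M1/r1^3) / (M2/r2^3) = (22.37/2.94^3) / (34.82/0.93^3) = 0.0203

0.0203


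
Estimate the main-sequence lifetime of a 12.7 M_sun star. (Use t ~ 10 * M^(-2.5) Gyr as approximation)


t = 10 * M^(-2.5) = 10 * 12.7^(-2.5) = 0.0174

0.0174 Gyr


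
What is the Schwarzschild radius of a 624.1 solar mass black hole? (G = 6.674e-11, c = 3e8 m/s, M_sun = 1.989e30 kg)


M = 624.1 * 1.989e30 kg = 1.2413349e+33 kg. rs = 2GM/c^2 = 2 * 6.674e-11 * 1.2413349e+33 / (3e8)^2 = 1.841e+06

1.841e+06 m


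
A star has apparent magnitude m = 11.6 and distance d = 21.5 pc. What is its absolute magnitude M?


M = m - 5*log10(d) + 5 = 11.6 - 5*log10(21.5) + 5 = 9.9378

9.9378


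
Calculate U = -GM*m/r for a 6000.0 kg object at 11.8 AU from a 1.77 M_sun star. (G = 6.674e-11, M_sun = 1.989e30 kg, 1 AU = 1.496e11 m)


M = 1.77 * 1.989e30 kg = 3.52053e+30 kg; r = 11.8 AU * 1.496e11 m/AU = 1.76528e+12 m. U = -GM*m/r = -(6.674e-11 * 3.52053e+30 * 6000.0) / 1.76528e+12 = -7.986e+11

-7.986e+11 J


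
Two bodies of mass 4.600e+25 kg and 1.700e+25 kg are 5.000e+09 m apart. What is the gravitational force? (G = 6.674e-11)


F = G*m1*m2/r^2 = 6.674e-11 * 4.600e+25 * 1.700e+25 / (5.000e+09)^2 = 6.674e-11 * 7.820e+50 / 2.500e+19 = 2.088e+21

2.088e+21 N


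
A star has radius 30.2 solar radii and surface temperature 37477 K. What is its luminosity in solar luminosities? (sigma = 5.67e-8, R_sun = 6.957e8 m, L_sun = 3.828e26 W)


R = 30.2 * 6.957e8 m = 2.101014e+10 m. L = 4*pi*R^2*sigma*T^4 = 4*pi*(2.101014e+10)^2 * 5.67e-8 * 37477^4 = 6.204547167e+32 W. L/L_sun = 6.204547167e+32 / 3.828e26 = 1.621e+06

1.621e+06 L_sun


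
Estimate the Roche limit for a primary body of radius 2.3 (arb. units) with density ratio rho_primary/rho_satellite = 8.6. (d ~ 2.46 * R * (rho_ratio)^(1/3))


d_Roche = 2.46 * 2.3 * 8.6^(1/3) = 11.5921

11.5921


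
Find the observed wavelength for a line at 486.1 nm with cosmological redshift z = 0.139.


lam_obs = lam_emit * (1 + z) = 486.1 * (1 + 0.139) = 553.6679

553.6679 nm


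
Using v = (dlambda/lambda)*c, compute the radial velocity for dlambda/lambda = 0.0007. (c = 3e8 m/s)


v = (dlambda/lambda) * c = 0.0007 * 3e8 = 210000.0

210000.0 m/s


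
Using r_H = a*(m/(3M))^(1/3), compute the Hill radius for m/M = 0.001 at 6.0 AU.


r_H = a * (m/3M)^(1/3) = 6.0 * (0.001/3)^(1/3) = 0.416

0.416 AU


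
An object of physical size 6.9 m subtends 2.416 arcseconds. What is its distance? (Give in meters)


D = size / theta_rad, theta_rad = 2.416 * pi/(180*3600) = 1.171e-05, D = 589084.0907

589084.0907 m


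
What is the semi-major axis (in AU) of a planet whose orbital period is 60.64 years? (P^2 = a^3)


a = P^(2/3) = 60.64^(2/3) = 15.435

15.435 AU


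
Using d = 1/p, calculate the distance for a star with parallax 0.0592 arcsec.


d = 1/p = 1/0.0592 = 16.8919

16.8919 pc


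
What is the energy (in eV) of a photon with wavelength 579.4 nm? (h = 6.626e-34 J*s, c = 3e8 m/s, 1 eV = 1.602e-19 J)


E = hc/lambda = 6.626e-34 * 3e8 / 5.794e-07 = 3.431e-19 J = 2.1416 eV

2.1416 eV


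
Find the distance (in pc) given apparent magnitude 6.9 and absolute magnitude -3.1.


d = 10^((m - M + 5)/5) = 10^((6.9 - -3.1 + 5)/5) = 1000.0

1000.0 pc


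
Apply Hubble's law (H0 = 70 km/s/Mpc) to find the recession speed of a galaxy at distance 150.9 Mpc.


v = H0 * d = 70 * 150.9 = 10563.0

10563.0 km/s


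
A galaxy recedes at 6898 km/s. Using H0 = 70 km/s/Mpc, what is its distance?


d = v / H0 = 6898 / 70 = 98.5429

98.5429 Mpc


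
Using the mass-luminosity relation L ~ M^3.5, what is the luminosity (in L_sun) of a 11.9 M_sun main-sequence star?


L/L_sun = (M/M_sun)^3.5 = 11.9^3.5 = 5813.188

5813.188 L_sun


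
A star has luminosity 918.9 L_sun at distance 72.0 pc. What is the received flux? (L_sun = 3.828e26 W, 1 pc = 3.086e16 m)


F = L / (4*pi*d^2) = 3.518e+29 / (4*pi*(2.222e+18)^2) = 5.670e-09

5.670e-09 W/m^2


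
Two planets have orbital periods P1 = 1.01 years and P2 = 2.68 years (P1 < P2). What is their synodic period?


1/P_syn = |1/P1 - 1/P2| = |1/1.01 - 1/2.68| => P_syn = 1.6208

1.6208 years


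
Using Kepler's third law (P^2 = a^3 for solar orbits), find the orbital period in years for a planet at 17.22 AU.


P = a^(3/2) = 17.22^1.5 = 71.4578

71.4578 years


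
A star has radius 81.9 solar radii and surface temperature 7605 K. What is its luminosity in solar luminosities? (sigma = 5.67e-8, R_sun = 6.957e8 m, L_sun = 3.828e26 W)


R = 81.9 * 6.957e8 m = 5.697783e+10 m. L = 4*pi*R^2*sigma*T^4 = 4*pi*(5.697783e+10)^2 * 5.67e-8 * 7605^4 = 7.737516831e+30 W. L/L_sun = 7.737516831e+30 / 3.828e26 = 20212.9489

20212.9489 L_sun


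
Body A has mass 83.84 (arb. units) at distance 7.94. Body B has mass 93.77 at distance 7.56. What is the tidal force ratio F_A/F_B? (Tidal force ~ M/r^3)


Ratio = (M1/r1^3) / (M2/r2^3) = (83.84/7.94^3) / (93.77/7.56^3) = 0.7718

0.7718


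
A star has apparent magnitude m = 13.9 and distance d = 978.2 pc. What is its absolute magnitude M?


M = m - 5*log10(d) + 5 = 13.9 - 5*log10(978.2) + 5 = 3.9479

3.9479


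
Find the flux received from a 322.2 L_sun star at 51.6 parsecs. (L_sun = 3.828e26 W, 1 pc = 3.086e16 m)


F = L / (4*pi*d^2) = 1.233e+29 / (4*pi*(1.592e+18)^2) = 3.871e-09

3.871e-09 W/m^2


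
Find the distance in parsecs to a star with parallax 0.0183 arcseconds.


d = 1/p = 1/0.0183 = 54.6448

54.6448 pc


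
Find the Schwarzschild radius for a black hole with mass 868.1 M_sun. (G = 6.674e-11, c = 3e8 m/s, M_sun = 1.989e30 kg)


M = 868.1 * 1.989e30 kg = 1.7266509e+33 kg. rs = 2GM/c^2 = 2 * 6.674e-11 * 1.7266509e+33 / (3e8)^2 = 2.561e+06

2.561e+06 m


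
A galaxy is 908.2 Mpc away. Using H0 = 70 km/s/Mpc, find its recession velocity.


v = H0 * d = 70 * 908.2 = 63574.0

63574.0 km/s


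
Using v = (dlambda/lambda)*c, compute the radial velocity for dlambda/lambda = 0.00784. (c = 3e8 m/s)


v = (dlambda/lambda) * c = 0.00784 * 3e8 = 2.352e+06

2.352e+06 m/s


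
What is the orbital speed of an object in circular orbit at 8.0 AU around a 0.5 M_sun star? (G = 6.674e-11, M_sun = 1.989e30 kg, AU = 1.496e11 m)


v = sqrt(GM/r) = sqrt(6.674e-11 * 9.945e+29 / 1.197e+12) = 7447.0575

7447.0575 m/s


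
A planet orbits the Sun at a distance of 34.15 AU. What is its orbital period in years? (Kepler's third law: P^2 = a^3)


P = a^(3/2) = 34.15^1.5 = 199.5658

199.5658 years


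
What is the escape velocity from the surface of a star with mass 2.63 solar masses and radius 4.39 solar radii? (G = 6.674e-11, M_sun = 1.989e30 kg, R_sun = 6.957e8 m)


M = 2.63 * 1.989e30 kg = 5.23107e+30 kg; R = 4.39 * 6.957e8 m = 3.054123e+09 m. v_esc = sqrt(2GM/R) = sqrt(2 * 6.674e-11 * 5.23107e+30 / 3.054123e+09) = 478145.5332

478145.5332 m/s


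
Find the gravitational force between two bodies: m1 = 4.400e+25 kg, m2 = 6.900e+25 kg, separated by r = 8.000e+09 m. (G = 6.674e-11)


F = G*m1*m2/r^2 = 6.674e-11 * 4.400e+25 * 6.900e+25 / (8.000e+09)^2 = 6.674e-11 * 3.036e+51 / 6.400e+19 = 3.166e+21

3.166e+21 N


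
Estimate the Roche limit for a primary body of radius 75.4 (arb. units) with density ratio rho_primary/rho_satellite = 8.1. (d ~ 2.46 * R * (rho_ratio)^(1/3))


d_Roche = 2.46 * 75.4 * 8.1^(1/3) = 372.5073

372.5073


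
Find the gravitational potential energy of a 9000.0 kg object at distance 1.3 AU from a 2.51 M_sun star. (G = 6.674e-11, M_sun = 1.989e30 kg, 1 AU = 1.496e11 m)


M = 2.51 * 1.989e30 kg = 4.99239e+30 kg; r = 1.3 AU * 1.496e11 m/AU = 1.9448e+11 m. U = -GM*m/r = -(6.674e-11 * 4.99239e+30 * 9000.0) / 1.9448e+11 = -1.542e+13

-1.542e+13 J


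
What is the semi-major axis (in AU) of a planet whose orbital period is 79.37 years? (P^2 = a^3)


a = P^(2/3) = 79.37^(2/3) = 18.4688

18.4688 AU


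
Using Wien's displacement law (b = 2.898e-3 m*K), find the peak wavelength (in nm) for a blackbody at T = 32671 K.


lam_max = b / T = 2.898e-3 / 32671 = 8.870e-08 m = 88.7025 nm

88.7025 nm


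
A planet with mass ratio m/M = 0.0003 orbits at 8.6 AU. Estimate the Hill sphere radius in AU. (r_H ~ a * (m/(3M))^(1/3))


r_H = a * (m/3M)^(1/3) = 8.6 * (0.0003/3)^(1/3) = 0.3992

0.3992 AU


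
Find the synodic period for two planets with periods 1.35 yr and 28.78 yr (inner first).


1/P_syn = |1/P1 - 1/P2| = |1/1.35 - 1/28.78| => P_syn = 1.4164

1.4164 years


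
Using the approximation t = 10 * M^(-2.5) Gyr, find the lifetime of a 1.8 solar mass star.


t = 10 * M^(-2.5) = 10 * 1.8^(-2.5) = 2.3005

2.3005 Gyr


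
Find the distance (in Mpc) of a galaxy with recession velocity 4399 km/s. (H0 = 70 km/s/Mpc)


d = v / H0 = 4399 / 70 = 62.8429

62.8429 Mpc


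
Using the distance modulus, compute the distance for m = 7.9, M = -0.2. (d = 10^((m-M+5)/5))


d = 10^((m - M + 5)/5) = 10^((7.9 - -0.2 + 5)/5) = 416.8694

416.8694 pc


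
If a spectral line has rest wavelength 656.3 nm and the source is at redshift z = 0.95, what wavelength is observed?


lam_obs = lam_emit * (1 + z) = 656.3 * (1 + 0.95) = 1279.785

1279.785 nm


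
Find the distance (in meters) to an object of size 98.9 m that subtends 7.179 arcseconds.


D = size / theta_rad, theta_rad = 7.179 * pi/(180*3600) = 3.480e-05, D = 2.842e+06

2.842e+06 m


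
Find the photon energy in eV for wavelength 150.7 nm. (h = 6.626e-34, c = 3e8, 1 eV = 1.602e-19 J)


E = hc/lambda = 6.626e-34 * 3e8 / 1.507e-07 = 1.319e-18 J = 8.2337 eV

8.2337 eV


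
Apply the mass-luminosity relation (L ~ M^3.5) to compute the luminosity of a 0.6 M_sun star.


L/L_sun = (M/M_sun)^3.5 = 0.6^3.5 = 0.1673

0.1673 L_sun


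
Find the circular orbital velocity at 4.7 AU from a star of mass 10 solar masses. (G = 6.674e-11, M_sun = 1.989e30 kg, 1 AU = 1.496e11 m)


v = sqrt(GM/r) = sqrt(6.674e-11 * 1.989e+31 / 7.031e+11) = 43450.5989

43450.5989 m/s


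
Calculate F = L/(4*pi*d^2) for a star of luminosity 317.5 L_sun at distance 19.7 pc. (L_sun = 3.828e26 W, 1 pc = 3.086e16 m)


F = L / (4*pi*d^2) = 1.215e+29 / (4*pi*(6.079e+17)^2) = 2.617e-08

2.617e-08 W/m^2


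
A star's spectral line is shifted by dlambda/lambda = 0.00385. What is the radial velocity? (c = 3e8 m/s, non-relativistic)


v = (dlambda/lambda) * c = 0.00385 * 3e8 = 1.155e+06

1.155e+06 m/s


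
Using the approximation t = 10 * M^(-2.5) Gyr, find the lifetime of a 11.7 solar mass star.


t = 10 * M^(-2.5) = 10 * 11.7^(-2.5) = 0.0214

0.0214 Gyr


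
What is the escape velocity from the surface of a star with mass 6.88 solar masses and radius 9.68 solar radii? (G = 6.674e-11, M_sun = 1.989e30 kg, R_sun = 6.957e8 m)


M = 6.88 * 1.989e30 kg = 1.368432e+31 kg; R = 9.68 * 6.957e8 m = 6.734376e+09 m. v_esc = sqrt(2GM/R) = sqrt(2 * 6.674e-11 * 1.368432e+31 / 6.734376e+09) = 520800.0645

520800.0645 m/s


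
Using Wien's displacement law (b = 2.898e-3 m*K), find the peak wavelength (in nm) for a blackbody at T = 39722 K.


lam_max = b / T = 2.898e-3 / 39722 = 7.296e-08 m = 72.9571 nm

72.9571 nm


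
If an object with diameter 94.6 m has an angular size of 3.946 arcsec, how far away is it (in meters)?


D = size / theta_rad, theta_rad = 3.946 * pi/(180*3600) = 1.913e-05, D = 4.945e+06

4.945e+06 m


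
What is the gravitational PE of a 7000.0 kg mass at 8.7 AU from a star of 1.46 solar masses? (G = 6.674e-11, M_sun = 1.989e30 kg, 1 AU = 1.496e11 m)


M = 1.46 * 1.989e30 kg = 2.90394e+30 kg; r = 8.7 AU * 1.496e11 m/AU = 1.30152e+12 m. U = -GM*m/r = -(6.674e-11 * 2.90394e+30 * 7000.0) / 1.30152e+12 = -1.042e+12

-1.042e+12 J


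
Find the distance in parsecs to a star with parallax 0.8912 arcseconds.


d = 1/p = 1/0.8912 = 1.1221

1.1221 pc


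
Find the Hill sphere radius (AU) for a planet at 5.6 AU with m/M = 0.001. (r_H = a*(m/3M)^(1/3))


r_H = a * (m/3M)^(1/3) = 5.6 * (0.001/3)^(1/3) = 0.3883

0.3883 AU


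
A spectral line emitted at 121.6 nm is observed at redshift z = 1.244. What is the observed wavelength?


lam_obs = lam_emit * (1 + z) = 121.6 * (1 + 1.244) = 272.8704

272.8704 nm


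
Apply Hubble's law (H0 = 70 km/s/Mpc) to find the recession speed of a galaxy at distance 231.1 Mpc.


v = H0 * d = 70 * 231.1 = 16177.0

16177.0 km/s


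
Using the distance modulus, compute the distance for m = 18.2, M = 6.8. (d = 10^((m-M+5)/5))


d = 10^((m - M + 5)/5) = 10^((18.2 - 6.8 + 5)/5) = 1905.4607

1905.4607 pc
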